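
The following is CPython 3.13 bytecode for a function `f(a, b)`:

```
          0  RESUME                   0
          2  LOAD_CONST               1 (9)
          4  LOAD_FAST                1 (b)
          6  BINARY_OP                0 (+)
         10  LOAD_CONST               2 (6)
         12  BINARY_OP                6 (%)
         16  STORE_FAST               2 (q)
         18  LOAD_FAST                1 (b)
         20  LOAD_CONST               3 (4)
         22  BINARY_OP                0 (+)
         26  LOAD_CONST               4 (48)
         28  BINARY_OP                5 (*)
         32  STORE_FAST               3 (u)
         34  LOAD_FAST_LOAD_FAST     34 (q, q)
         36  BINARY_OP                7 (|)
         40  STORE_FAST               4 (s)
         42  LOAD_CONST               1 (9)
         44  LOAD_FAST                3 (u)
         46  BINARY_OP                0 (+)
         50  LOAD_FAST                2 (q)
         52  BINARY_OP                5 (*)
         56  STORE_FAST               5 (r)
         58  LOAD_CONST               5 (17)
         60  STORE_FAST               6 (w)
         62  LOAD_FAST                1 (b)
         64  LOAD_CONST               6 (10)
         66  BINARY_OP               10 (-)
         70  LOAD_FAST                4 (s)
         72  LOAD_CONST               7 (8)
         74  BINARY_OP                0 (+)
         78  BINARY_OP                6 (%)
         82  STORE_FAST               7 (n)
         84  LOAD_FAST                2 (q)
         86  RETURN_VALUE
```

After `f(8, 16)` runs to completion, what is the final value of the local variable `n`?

6

LOAD_CONST → push 9. Stack: [9]
LOAD_FAST b → push 16. Stack: [9, 16]
BINARY_OP + → 9 + 16 = 25. Stack: [25]
LOAD_CONST → push 6. Stack: [25, 6]
BINARY_OP % → 25 % 6 = 1. Stack: [1]
STORE_FAST q → q=1. Stack: []
LOAD_FAST b → push 16. Stack: [16]
LOAD_CONST → push 4. Stack: [16, 4]
BINARY_OP + → 16 + 4 = 20. Stack: [20]
LOAD_CONST → push 48. Stack: [20, 48]
BINARY_OP * → 20 * 48 = 960. Stack: [960]
STORE_FAST u → u=960. Stack: []
LOAD_FAST_LOAD_FAST q,q → push 1,1. Stack: [1, 1]
BINARY_OP | → 1 | 1 = 1. Stack: [1]
STORE_FAST s → s=1. Stack: []
LOAD_CONST → push 9. Stack: [9]
LOAD_FAST u → push 960. Stack: [9, 960]
BINARY_OP + → 9 + 960 = 969. Stack: [969]
LOAD_FAST q → push 1. Stack: [969, 1]
BINARY_OP * → 969 * 1 = 969. Stack: [969]
STORE_FAST r → r=969. Stack: []
LOAD_CONST → push 17. Stack: [17]
STORE_FAST w → w=17. Stack: []
LOAD_FAST b → push 16. Stack: [16]
LOAD_CONST → push 10. Stack: [16, 10]
BINARY_OP - → 16 - 10 = 6. Stack: [6]
LOAD_FAST s → push 1. Stack: [6, 1]
LOAD_CONST → push 8. Stack: [6, 1, 8]
BINARY_OP + → 1 + 8 = 9. Stack: [6, 9]
BINARY_OP % → 6 % 9 = 6. Stack: [6]
STORE_FAST n → n=6. Stack: []
LOAD_FAST q → push 1. Stack: [1]
RETURN_VALUE → return 1.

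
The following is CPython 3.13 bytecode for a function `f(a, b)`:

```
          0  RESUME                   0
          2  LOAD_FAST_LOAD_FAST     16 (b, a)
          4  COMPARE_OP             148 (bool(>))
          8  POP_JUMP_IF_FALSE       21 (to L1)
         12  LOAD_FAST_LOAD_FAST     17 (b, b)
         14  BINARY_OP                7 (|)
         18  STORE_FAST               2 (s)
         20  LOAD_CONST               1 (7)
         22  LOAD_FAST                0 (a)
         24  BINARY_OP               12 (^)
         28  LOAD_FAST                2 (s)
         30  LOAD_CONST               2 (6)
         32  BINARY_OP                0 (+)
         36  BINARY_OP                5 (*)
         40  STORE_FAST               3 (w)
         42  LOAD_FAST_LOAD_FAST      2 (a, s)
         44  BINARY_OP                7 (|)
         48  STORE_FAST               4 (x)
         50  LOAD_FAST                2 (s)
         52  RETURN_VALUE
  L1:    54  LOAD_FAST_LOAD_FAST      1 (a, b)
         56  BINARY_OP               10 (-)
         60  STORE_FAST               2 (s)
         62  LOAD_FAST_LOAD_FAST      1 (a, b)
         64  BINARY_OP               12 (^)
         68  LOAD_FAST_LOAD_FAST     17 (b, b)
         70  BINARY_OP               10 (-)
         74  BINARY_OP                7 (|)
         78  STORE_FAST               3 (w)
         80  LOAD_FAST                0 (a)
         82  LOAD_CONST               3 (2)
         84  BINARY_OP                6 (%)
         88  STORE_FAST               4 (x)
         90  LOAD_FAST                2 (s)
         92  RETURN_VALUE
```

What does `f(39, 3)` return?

LOAD_FAST_LOAD_FAST b,a → push 3,39. Stack: [3, 39]
COMPARE_OP bool(>) → 3 vs 39 = False. Stack: [False]
POP_JUMP_IF_FALSE → pop False; jump. Stack: []
LOAD_FAST_LOAD_FAST a,b → push 39,3. Stack: [39, 3]
BINARY_OP - → 39 - 3 = 36. Stack: [36]
STORE_FAST s → s=36. Stack: []
LOAD_FAST_LOAD_FAST a,b → push 39,3. Stack: [39, 3]
BINARY_OP ^ → 39 ^ 3 = 36. Stack: [36]
LOAD_FAST_LOAD_FAST b,b → push 3,3. Stack: [36, 3, 3]
BINARY_OP - → 3 - 3 = 0. Stack: [36, 0]
BINARY_OP | → 36 | 0 = 36. Stack: [36]
STORE_FAST w → w=36. Stack: []
LOAD_FAST a → push 39. Stack: [39]
LOAD_CONST → push 2. Stack: [39, 2]
BINARY_OP % → 39 % 2 = 1. Stack: [1]
STORE_FAST x → x=1. Stack: []
LOAD_FAST s → push 36. Stack: [36]
RETURN_VALUE → return 36.

36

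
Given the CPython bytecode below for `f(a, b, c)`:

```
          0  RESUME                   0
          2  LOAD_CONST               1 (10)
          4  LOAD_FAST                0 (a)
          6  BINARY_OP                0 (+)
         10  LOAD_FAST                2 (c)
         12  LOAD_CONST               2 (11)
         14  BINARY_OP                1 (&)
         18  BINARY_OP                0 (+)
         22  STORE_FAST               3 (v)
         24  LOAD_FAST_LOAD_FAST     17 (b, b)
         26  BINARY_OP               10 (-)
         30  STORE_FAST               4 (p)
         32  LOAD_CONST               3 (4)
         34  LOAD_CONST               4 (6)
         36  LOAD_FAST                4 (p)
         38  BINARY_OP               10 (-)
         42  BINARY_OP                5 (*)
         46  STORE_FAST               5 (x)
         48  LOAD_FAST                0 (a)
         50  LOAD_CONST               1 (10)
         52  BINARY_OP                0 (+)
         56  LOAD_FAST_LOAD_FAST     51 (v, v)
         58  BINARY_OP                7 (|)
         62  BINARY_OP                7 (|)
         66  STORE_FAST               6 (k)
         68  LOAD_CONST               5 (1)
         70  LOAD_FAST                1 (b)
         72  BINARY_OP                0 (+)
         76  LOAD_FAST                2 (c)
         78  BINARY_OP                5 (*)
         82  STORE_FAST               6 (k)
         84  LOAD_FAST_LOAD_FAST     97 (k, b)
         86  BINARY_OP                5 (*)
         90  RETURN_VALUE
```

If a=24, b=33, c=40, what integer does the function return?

LOAD_CONST → push 10. Stack: [10]
LOAD_FAST a → push 24. Stack: [10, 24]
BINARY_OP + → 10 + 24 = 34. Stack: [34]
LOAD_FAST c → push 40. Stack: [34, 40]
LOAD_CONST → push 11. Stack: [34, 40, 11]
BINARY_OP & → 40 & 11 = 8. Stack: [34, 8]
BINARY_OP + → 34 + 8 = 42. Stack: [42]
STORE_FAST v → v=42. Stack: []
LOAD_FAST_LOAD_FAST b,b → push 33,33. Stack: [33, 33]
BINARY_OP - → 33 - 33 = 0. Stack: [0]
STORE_FAST p → p=0. Stack: []
LOAD_CONST → push 4. Stack: [4]
LOAD_CONST → push 6. Stack: [4, 6]
LOAD_FAST p → push 0. Stack: [4, 6, 0]
BINARY_OP - → 6 - 0 = 6. Stack: [4, 6]
BINARY_OP * → 4 * 6 = 24. Stack: [24]
STORE_FAST x → x=24. Stack: []
LOAD_FAST a → push 24. Stack: [24]
LOAD_CONST → push 10. Stack: [24, 10]
BINARY_OP + → 24 + 10 = 34. Stack: [34]
LOAD_FAST_LOAD_FAST v,v → push 42,42. Stack: [34, 42, 42]
BINARY_OP | → 42 | 42 = 42. Stack: [34, 42]
BINARY_OP | → 34 | 42 = 42. Stack: [42]
STORE_FAST k → k=42. Stack: []
LOAD_CONST → push 1. Stack: [1]
LOAD_FAST b → push 33. Stack: [1, 33]
BINARY_OP + → 1 + 33 = 34. Stack: [34]
LOAD_FAST c → push 40. Stack: [34, 40]
BINARY_OP * → 34 * 40 = 1360. Stack: [1360]
STORE_FAST k → k=1360. Stack: []
LOAD_FAST_LOAD_FAST k,b → push 1360,33. Stack: [1360, 33]
BINARY_OP * → 1360 * 33 = 44880. Stack: [44880]
RETURN_VALUE → return 44880.

44880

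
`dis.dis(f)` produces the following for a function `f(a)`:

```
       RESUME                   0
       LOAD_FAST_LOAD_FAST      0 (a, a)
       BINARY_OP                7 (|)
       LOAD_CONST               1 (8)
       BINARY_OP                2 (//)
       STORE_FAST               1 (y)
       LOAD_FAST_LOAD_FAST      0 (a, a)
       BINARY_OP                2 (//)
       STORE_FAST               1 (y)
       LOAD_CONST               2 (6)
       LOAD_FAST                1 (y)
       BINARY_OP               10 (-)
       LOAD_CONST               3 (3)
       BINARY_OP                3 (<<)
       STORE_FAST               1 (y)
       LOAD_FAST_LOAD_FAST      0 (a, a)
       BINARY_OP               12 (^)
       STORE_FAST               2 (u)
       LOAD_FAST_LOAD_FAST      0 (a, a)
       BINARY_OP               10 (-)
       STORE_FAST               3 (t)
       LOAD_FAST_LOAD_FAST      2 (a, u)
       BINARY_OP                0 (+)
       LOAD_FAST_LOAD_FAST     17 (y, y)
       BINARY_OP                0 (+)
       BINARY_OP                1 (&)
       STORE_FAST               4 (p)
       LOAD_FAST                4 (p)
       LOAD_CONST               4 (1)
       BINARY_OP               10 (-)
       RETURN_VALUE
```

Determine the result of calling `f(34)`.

-1

LOAD_FAST_LOAD_FAST a,a → push 34,34. Stack: [34, 34]
BINARY_OP | → 34 | 34 = 34. Stack: [34]
LOAD_CONST → push 8. Stack: [34, 8]
BINARY_OP // → 34 // 8 = 4. Stack: [4]
STORE_FAST y → y=4. Stack: []
LOAD_FAST_LOAD_FAST a,a → push 34,34. Stack: [34, 34]
BINARY_OP // → 34 // 34 = 1. Stack: [1]
STORE_FAST y → y=1. Stack: []
LOAD_CONST → push 6. Stack: [6]
LOAD_FAST y → push 1. Stack: [6, 1]
BINARY_OP - → 6 - 1 = 5. Stack: [5]
LOAD_CONST → push 3. Stack: [5, 3]
BINARY_OP << → 5 << 3 = 40. Stack: [40]
STORE_FAST y → y=40. Stack: []
LOAD_FAST_LOAD_FAST a,a → push 34,34. Stack: [34, 34]
BINARY_OP ^ → 34 ^ 34 = 0. Stack: [0]
STORE_FAST u → u=0. Stack: []
LOAD_FAST_LOAD_FAST a,a → push 34,34. Stack: [34, 34]
BINARY_OP - → 34 - 34 = 0. Stack: [0]
STORE_FAST t → t=0. Stack: []
LOAD_FAST_LOAD_FAST a,u → push 34,0. Stack: [34, 0]
BINARY_OP + → 34 + 0 = 34. Stack: [34]
LOAD_FAST_LOAD_FAST y,y → push 40,40. Stack: [34, 40, 40]
BINARY_OP + → 40 + 40 = 80. Stack: [34, 80]
BINARY_OP & → 34 & 80 = 0. Stack: [0]
STORE_FAST p → p=0. Stack: []
LOAD_FAST p → push 0. Stack: [0]
LOAD_CONST → push 1. Stack: [0, 1]
BINARY_OP - → 0 - 1 = -1. Stack: [-1]
RETURN_VALUE → return -1.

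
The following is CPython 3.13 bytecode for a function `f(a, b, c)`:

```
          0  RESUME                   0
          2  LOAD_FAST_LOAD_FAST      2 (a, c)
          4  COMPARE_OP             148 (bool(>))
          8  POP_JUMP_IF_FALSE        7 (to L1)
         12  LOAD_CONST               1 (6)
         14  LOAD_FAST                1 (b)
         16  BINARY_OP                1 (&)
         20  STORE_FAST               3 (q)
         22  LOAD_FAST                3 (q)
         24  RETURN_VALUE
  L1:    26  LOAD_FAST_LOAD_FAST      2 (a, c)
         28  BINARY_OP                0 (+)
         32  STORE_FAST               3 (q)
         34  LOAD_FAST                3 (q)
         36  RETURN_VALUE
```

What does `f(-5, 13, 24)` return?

LOAD_FAST_LOAD_FAST a,c → push -5,24. Stack: [-5, 24]
COMPARE_OP bool(>) → -5 vs 24 = False. Stack: [False]
POP_JUMP_IF_FALSE → pop False; jump. Stack: []
LOAD_FAST_LOAD_FAST a,c → push -5,24. Stack: [-5, 24]
BINARY_OP + → -5 + 24 = 19. Stack: [19]
STORE_FAST q → q=19. Stack: []
LOAD_FAST q → push 19. Stack: [19]
RETURN_VALUE → return 19.

19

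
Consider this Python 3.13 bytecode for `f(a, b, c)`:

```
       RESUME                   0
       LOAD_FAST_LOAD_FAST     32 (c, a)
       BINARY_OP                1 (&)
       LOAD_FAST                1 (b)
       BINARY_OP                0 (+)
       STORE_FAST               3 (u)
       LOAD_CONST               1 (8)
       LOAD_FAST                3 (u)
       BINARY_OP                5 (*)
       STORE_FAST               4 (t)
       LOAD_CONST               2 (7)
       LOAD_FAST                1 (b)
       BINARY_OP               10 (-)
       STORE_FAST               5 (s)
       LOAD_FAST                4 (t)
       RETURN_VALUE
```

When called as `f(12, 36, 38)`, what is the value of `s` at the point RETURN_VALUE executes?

LOAD_FAST_LOAD_FAST c,a → push 38,12. Stack: [38, 12]
BINARY_OP & → 38 & 12 = 4. Stack: [4]
LOAD_FAST b → push 36. Stack: [4, 36]
BINARY_OP + → 4 + 36 = 40. Stack: [40]
STORE_FAST u → u=40. Stack: []
LOAD_CONST → push 8. Stack: [8]
LOAD_FAST u → push 40. Stack: [8, 40]
BINARY_OP * → 8 * 40 = 320. Stack: [320]
STORE_FAST t → t=320. Stack: []
LOAD_CONST → push 7. Stack: [7]
LOAD_FAST b → push 36. Stack: [7, 36]
BINARY_OP - → 7 - 36 = -29. Stack: [-29]
STORE_FAST s → s=-29. Stack: []
LOAD_FAST t → push 320. Stack: [320]
RETURN_VALUE → return 320.

-29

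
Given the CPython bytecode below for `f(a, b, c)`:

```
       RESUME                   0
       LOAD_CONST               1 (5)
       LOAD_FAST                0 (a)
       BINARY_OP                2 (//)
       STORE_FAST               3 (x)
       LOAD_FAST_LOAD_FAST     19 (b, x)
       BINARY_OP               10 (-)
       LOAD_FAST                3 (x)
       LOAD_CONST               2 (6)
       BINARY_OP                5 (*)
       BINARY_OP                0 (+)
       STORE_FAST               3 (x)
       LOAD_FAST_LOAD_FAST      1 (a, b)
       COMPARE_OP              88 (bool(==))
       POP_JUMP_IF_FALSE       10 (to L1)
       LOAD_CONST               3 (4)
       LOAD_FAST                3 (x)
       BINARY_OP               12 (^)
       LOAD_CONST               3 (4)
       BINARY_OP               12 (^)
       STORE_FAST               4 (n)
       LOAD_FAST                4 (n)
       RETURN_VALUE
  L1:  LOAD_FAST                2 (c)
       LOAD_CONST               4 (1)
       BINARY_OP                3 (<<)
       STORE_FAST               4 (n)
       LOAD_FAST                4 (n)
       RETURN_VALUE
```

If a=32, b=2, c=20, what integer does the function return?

LOAD_CONST → push 5. Stack: [5]
LOAD_FAST a → push 32. Stack: [5, 32]
BINARY_OP // → 5 // 32 = 0. Stack: [0]
STORE_FAST x → x=0. Stack: []
LOAD_FAST_LOAD_FAST b,x → push 2,0. Stack: [2, 0]
BINARY_OP - → 2 - 0 = 2. Stack: [2]
LOAD_FAST x → push 0. Stack: [2, 0]
LOAD_CONST → push 6. Stack: [2, 0, 6]
BINARY_OP * → 0 * 6 = 0. Stack: [2, 0]
BINARY_OP + → 2 + 0 = 2. Stack: [2]
STORE_FAST x → x=2. Stack: []
LOAD_FAST_LOAD_FAST a,b → push 32,2. Stack: [32, 2]
COMPARE_OP bool(==) → 32 vs 2 = False. Stack: [False]
POP_JUMP_IF_FALSE → pop False; jump. Stack: []
LOAD_FAST c → push 20. Stack: [20]
LOAD_CONST → push 1. Stack: [20, 1]
BINARY_OP << → 20 << 1 = 40. Stack: [40]
STORE_FAST n → n=40. Stack: []
LOAD_FAST n → push 40. Stack: [40]
RETURN_VALUE → return 40.

40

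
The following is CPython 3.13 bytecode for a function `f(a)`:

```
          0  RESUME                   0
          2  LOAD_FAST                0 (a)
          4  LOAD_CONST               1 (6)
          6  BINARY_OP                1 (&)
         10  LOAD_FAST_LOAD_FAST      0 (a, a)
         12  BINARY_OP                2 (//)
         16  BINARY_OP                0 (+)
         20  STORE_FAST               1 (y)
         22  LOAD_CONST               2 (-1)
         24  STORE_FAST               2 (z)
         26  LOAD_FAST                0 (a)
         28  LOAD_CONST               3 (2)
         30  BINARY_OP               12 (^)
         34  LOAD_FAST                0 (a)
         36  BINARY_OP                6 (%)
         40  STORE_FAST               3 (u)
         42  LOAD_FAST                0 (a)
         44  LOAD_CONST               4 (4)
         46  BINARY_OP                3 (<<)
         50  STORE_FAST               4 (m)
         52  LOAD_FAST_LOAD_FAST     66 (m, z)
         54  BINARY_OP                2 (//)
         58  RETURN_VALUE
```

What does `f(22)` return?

-352

LOAD_FAST a → push 22. Stack: [22]
LOAD_CONST → push 6. Stack: [22, 6]
BINARY_OP & → 22 & 6 = 6. Stack: [6]
LOAD_FAST_LOAD_FAST a,a → push 22,22. Stack: [6, 22, 22]
BINARY_OP // → 22 // 22 = 1. Stack: [6, 1]
BINARY_OP + → 6 + 1 = 7. Stack: [7]
STORE_FAST y → y=7. Stack: []
LOAD_CONST → push -1. Stack: [-1]
STORE_FAST z → z=-1. Stack: []
LOAD_FAST a → push 22. Stack: [22]
LOAD_CONST → push 2. Stack: [22, 2]
BINARY_OP ^ → 22 ^ 2 = 20. Stack: [20]
LOAD_FAST a → push 22. Stack: [20, 22]
BINARY_OP % → 20 % 22 = 20. Stack: [20]
STORE_FAST u → u=20. Stack: []
LOAD_FAST a → push 22. Stack: [22]
LOAD_CONST → push 4. Stack: [22, 4]
BINARY_OP << → 22 << 4 = 352. Stack: [352]
STORE_FAST m → m=352. Stack: []
LOAD_FAST_LOAD_FAST m,z → push 352,-1. Stack: [352, -1]
BINARY_OP // → 352 // -1 = -352. Stack: [-352]
RETURN_VALUE → return -352.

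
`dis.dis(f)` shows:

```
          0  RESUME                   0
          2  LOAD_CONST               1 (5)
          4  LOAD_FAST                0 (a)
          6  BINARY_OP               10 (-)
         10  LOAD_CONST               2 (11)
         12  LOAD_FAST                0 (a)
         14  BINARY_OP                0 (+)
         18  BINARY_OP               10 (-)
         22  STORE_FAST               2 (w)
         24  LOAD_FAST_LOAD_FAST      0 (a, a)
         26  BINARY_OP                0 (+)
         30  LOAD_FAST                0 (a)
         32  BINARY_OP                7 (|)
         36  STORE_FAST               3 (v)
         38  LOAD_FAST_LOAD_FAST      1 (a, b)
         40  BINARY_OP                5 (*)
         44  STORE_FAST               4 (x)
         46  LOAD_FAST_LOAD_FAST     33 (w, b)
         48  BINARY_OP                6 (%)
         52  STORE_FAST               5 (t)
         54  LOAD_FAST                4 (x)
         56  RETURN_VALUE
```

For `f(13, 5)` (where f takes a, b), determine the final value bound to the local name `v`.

31

LOAD_CONST → push 5. Stack: [5]
LOAD_FAST a → push 13. Stack: [5, 13]
BINARY_OP - → 5 - 13 = -8. Stack: [-8]
LOAD_CONST → push 11. Stack: [-8, 11]
LOAD_FAST a → push 13. Stack: [-8, 11, 13]
BINARY_OP + → 11 + 13 = 24. Stack: [-8, 24]
BINARY_OP - → -8 - 24 = -32. Stack: [-32]
STORE_FAST w → w=-32. Stack: []
LOAD_FAST_LOAD_FAST a,a → push 13,13. Stack: [13, 13]
BINARY_OP + → 13 + 13 = 26. Stack: [26]
LOAD_FAST a → push 13. Stack: [26, 13]
BINARY_OP | → 26 | 13 = 31. Stack: [31]
STORE_FAST v → v=31. Stack: []
LOAD_FAST_LOAD_FAST a,b → push 13,5. Stack: [13, 5]
BINARY_OP * → 13 * 5 = 65. Stack: [65]
STORE_FAST x → x=65. Stack: []
LOAD_FAST_LOAD_FAST w,b → push -32,5. Stack: [-32, 5]
BINARY_OP % → -32 % 5 = 3. Stack: [3]
STORE_FAST t → t=3. Stack: []
LOAD_FAST x → push 65. Stack: [65]
RETURN_VALUE → return 65.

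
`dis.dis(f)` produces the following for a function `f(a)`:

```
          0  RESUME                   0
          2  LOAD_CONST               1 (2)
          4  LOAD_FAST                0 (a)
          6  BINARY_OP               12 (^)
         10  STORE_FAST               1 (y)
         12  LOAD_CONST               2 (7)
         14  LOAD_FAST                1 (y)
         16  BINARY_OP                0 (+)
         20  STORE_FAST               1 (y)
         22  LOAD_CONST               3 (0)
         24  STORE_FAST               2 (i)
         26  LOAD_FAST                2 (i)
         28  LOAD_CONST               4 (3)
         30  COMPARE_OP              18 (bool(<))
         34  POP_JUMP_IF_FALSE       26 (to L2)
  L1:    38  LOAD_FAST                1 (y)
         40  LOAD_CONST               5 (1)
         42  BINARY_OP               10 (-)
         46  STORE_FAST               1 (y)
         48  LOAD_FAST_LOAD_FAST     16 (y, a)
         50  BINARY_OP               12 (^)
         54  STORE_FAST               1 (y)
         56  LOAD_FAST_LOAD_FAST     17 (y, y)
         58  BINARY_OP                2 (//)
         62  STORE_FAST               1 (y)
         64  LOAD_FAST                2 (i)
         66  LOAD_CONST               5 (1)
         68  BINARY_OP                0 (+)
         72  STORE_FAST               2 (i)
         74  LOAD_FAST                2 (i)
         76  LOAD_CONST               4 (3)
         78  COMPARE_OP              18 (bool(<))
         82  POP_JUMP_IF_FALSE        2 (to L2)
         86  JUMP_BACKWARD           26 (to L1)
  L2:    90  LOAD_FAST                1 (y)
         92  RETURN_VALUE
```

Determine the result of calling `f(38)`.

LOAD_CONST → push 2
LOAD_FAST a → push 38
BINARY_OP ^ → 2 ^ 38 = 36
STORE_FAST y → y=36
LOAD_CONST → push 7
LOAD_FAST y → push 36
BINARY_OP + → 7 + 36 = 43
STORE_FAST y → y=43
LOAD_CONST → push 0
STORE_FAST i → i=0
LOAD_FAST i → push 0
LOAD_CONST → push 3
COMPARE_OP bool(<) → 0 vs 3 = True
POP_JUMP_IF_FALSE → pop True; no jump
LOAD_FAST y → push 43
LOAD_CONST → push 1
BINARY_OP - → 43 - 1 = 42
STORE_FAST y → y=42
LOAD_FAST_LOAD_FAST y,a → push 42,38
BINARY_OP ^ → 42 ^ 38 = 12
STORE_FAST y → y=12
LOAD_FAST_LOAD_FAST y,y → push 12,12
BINARY_OP // → 12 // 12 = 1
STORE_FAST y → y=1
LOAD_FAST i → push 0
LOAD_CONST → push 1
BINARY_OP + → 0 + 1 = 1
STORE_FAST i → i=1
LOAD_FAST i → push 1
LOAD_CONST → push 3
COMPARE_OP bool(<) → 1 vs 3 = True
POP_JUMP_IF_FALSE → pop True; no jump
LOAD_FAST y → push 1
LOAD_CONST → push 1
BINARY_OP - → 1 - 1 = 0
STORE_FAST y → y=0
LOAD_FAST_LOAD_FAST y,a → push 0,38
BINARY_OP ^ → 0 ^ 38 = 38
STORE_FAST y → y=38
LOAD_FAST_LOAD_FAST y,y → push 38,38
BINARY_OP // → 38 // 38 = 1
STORE_FAST y → y=1
LOAD_FAST i → push 1
LOAD_CONST → push 1
BINARY_OP + → 1 + 1 = 2
STORE_FAST i → i=2
LOAD_FAST i → push 2
LOAD_CONST → push 3
COMPARE_OP bool(<) → 2 vs 3 = True
POP_JUMP_IF_FALSE → pop True; no jump
LOAD_FAST y → push 1
LOAD_CONST → push 1
BINARY_OP - → 1 - 1 = 0
STORE_FAST y → y=0
LOAD_FAST_LOAD_FAST y,a → push 0,38
BINARY_OP ^ → 0 ^ 38 = 38
STORE_FAST y → y=38
LOAD_FAST_LOAD_FAST y,y → push 38,38
BINARY_OP // → 38 // 38 = 1
STORE_FAST y → y=1
LOAD_FAST i → push 2
LOAD_CONST → push 1
BINARY_OP + → 2 + 1 = 3
STORE_FAST i → i=3
LOAD_FAST i → push 3
LOAD_CONST → push 3
COMPARE_OP bool(<) → 3 vs 3 = False
POP_JUMP_IF_FALSE → pop False; jump
LOAD_FAST y → push 1
RETURN_VALUE → return 1.

1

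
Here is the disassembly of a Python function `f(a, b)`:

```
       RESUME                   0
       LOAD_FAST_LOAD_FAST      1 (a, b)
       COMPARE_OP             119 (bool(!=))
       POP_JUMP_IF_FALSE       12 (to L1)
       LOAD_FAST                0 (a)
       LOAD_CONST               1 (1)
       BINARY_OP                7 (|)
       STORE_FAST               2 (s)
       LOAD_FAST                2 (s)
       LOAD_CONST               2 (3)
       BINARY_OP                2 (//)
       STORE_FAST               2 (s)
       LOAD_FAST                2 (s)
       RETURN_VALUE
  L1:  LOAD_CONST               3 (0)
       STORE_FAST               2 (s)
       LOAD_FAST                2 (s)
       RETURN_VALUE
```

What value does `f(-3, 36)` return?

-1

LOAD_FAST_LOAD_FAST a,b → push -3,36. Stack: [-3, 36]
COMPARE_OP bool(!=) → -3 vs 36 = True. Stack: [True]
POP_JUMP_IF_FALSE → pop True; no jump. Stack: []
LOAD_FAST a → push -3. Stack: [-3]
LOAD_CONST → push 1. Stack: [-3, 1]
BINARY_OP | → -3 | 1 = -3. Stack: [-3]
STORE_FAST s → s=-3. Stack: []
LOAD_FAST s → push -3. Stack: [-3]
LOAD_CONST → push 3. Stack: [-3, 3]
BINARY_OP // → -3 // 3 = -1. Stack: [-1]
STORE_FAST s → s=-1. Stack: []
LOAD_FAST s → push -1. Stack: [-1]
RETURN_VALUE → return -1.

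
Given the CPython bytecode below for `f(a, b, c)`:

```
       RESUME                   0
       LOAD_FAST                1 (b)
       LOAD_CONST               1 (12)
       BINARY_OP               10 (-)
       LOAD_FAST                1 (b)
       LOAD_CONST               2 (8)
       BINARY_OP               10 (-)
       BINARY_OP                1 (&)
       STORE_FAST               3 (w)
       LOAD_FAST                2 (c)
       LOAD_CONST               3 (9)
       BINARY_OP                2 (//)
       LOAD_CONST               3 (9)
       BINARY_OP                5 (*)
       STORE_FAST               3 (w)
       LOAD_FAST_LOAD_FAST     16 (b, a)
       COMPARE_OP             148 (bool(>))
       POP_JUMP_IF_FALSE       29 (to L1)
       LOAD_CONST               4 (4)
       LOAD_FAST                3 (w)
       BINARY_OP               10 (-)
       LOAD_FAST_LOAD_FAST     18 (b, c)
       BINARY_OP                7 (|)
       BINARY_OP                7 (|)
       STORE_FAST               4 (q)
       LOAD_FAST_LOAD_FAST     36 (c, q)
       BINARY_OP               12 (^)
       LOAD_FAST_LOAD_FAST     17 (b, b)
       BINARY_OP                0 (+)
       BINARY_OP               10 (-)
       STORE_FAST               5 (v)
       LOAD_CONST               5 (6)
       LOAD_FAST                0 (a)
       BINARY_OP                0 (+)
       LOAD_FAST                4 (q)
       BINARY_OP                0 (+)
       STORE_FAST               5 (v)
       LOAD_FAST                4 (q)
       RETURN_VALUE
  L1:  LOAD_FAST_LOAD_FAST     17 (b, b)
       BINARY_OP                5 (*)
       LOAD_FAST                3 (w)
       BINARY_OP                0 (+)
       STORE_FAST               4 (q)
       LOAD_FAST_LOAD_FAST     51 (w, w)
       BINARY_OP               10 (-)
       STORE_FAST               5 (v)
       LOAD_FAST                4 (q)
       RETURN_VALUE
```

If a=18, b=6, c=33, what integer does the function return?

LOAD_FAST b → push 6. Stack: [6]
LOAD_CONST → push 12. Stack: [6, 12]
BINARY_OP - → 6 - 12 = -6. Stack: [-6]
LOAD_FAST b → push 6. Stack: [-6, 6]
LOAD_CONST → push 8. Stack: [-6, 6, 8]
BINARY_OP - → 6 - 8 = -2. Stack: [-6, -2]
BINARY_OP & → -6 & -2 = -6. Stack: [-6]
STORE_FAST w → w=-6. Stack: []
LOAD_FAST c → push 33. Stack: [33]
LOAD_CONST → push 9. Stack: [33, 9]
BINARY_OP // → 33 // 9 = 3. Stack: [3]
LOAD_CONST → push 9. Stack: [3, 9]
BINARY_OP * → 3 * 9 = 27. Stack: [27]
STORE_FAST w → w=27. Stack: []
LOAD_FAST_LOAD_FAST b,a → push 6,18. Stack: [6, 18]
COMPARE_OP bool(>) → 6 vs 18 = False. Stack: [False]
POP_JUMP_IF_FALSE → pop False; jump. Stack: []
LOAD_FAST_LOAD_FAST b,b → push 6,6. Stack: [6, 6]
BINARY_OP * → 6 * 6 = 36. Stack: [36]
LOAD_FAST w → push 27. Stack: [36, 27]
BINARY_OP + → 36 + 27 = 63. Stack: [63]
STORE_FAST q → q=63. Stack: []
LOAD_FAST_LOAD_FAST w,w → push 27,27. Stack: [27, 27]
BINARY_OP - → 27 - 27 = 0. Stack: [0]
STORE_FAST v → v=0. Stack: []
LOAD_FAST q → push 63. Stack: [63]
RETURN_VALUE → return 63.

63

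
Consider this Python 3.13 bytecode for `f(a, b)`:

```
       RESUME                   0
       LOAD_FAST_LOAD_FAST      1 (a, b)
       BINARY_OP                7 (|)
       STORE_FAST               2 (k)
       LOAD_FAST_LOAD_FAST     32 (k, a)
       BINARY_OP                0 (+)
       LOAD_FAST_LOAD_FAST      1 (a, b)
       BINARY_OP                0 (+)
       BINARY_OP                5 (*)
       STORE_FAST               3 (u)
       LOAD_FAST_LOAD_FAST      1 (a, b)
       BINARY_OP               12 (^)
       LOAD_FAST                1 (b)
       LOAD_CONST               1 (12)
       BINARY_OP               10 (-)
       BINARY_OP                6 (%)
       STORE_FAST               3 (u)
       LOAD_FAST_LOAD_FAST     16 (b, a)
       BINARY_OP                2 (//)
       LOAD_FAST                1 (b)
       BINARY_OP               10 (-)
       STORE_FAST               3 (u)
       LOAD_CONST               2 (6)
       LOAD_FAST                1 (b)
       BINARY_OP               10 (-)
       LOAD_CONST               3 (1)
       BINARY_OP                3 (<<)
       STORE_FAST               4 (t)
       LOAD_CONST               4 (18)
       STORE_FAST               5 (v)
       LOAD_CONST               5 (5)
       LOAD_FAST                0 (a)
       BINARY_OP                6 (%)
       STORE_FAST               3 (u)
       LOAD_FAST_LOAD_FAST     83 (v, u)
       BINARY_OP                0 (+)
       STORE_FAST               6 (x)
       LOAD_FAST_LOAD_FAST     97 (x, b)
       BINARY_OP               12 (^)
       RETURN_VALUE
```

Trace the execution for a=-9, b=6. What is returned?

LOAD_FAST_LOAD_FAST a,b → push -9,6. Stack: [-9, 6]
BINARY_OP | → -9 | 6 = -9. Stack: [-9]
STORE_FAST k → k=-9. Stack: []
LOAD_FAST_LOAD_FAST k,a → push -9,-9. Stack: [-9, -9]
BINARY_OP + → -9 + -9 = -18. Stack: [-18]
LOAD_FAST_LOAD_FAST a,b → push -9,6. Stack: [-18, -9, 6]
BINARY_OP + → -9 + 6 = -3. Stack: [-18, -3]
BINARY_OP * → -18 * -3 = 54. Stack: [54]
STORE_FAST u → u=54. Stack: []
LOAD_FAST_LOAD_FAST a,b → push -9,6. Stack: [-9, 6]
BINARY_OP ^ → -9 ^ 6 = -15. Stack: [-15]
LOAD_FAST b → push 6. Stack: [-15, 6]
LOAD_CONST → push 12. Stack: [-15, 6, 12]
BINARY_OP - → 6 - 12 = -6. Stack: [-15, -6]
BINARY_OP % → -15 % -6 = -3. Stack: [-3]
STORE_FAST u → u=-3. Stack: []
LOAD_FAST_LOAD_FAST b,a → push 6,-9. Stack: [6, -9]
BINARY_OP // → 6 // -9 = -1. Stack: [-1]
LOAD_FAST b → push 6. Stack: [-1, 6]
BINARY_OP - → -1 - 6 = -7. Stack: [-7]
STORE_FAST u → u=-7. Stack: []
LOAD_CONST → push 6. Stack: [6]
LOAD_FAST b → push 6. Stack: [6, 6]
BINARY_OP - → 6 - 6 = 0. Stack: [0]
LOAD_CONST → push 1. Stack: [0, 1]
BINARY_OP << → 0 << 1 = 0. Stack: [0]
STORE_FAST t → t=0. Stack: []
LOAD_CONST → push 18. Stack: [18]
STORE_FAST v → v=18. Stack: []
LOAD_CONST → push 5. Stack: [5]
LOAD_FAST a → push -9. Stack: [5, -9]
BINARY_OP % → 5 % -9 = -4. Stack: [-4]
STORE_FAST u → u=-4. Stack: []
LOAD_FAST_LOAD_FAST v,u → push 18,-4. Stack: [18, -4]
BINARY_OP + → 18 + -4 = 14. Stack: [14]
STORE_FAST x → x=14. Stack: []
LOAD_FAST_LOAD_FAST x,b → push 14,6. Stack: [14, 6]
BINARY_OP ^ → 14 ^ 6 = 8. Stack: [8]
RETURN_VALUE → return 8.

8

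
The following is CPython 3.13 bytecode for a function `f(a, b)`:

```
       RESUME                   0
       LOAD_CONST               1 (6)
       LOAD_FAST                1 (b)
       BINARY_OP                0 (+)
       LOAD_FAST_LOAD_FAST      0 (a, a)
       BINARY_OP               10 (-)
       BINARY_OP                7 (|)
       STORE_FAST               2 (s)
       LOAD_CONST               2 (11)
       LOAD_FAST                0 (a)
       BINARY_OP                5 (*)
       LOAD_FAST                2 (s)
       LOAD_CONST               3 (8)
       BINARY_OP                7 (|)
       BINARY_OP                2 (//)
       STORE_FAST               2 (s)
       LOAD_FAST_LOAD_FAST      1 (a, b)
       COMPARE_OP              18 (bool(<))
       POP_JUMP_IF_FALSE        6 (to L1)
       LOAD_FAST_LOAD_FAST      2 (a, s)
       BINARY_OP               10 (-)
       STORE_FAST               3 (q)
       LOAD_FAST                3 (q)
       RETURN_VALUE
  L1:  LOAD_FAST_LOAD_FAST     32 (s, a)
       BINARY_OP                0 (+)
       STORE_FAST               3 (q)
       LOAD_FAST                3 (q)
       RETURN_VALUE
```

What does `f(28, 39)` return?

LOAD_CONST → push 6. Stack: [6]
LOAD_FAST b → push 39. Stack: [6, 39]
BINARY_OP + → 6 + 39 = 45. Stack: [45]
LOAD_FAST_LOAD_FAST a,a → push 28,28. Stack: [45, 28, 28]
BINARY_OP - → 28 - 28 = 0. Stack: [45, 0]
BINARY_OP | → 45 | 0 = 45. Stack: [45]
STORE_FAST s → s=45. Stack: []
LOAD_CONST → push 11. Stack: [11]
LOAD_FAST a → push 28. Stack: [11, 28]
BINARY_OP * → 11 * 28 = 308. Stack: [308]
LOAD_FAST s → push 45. Stack: [308, 45]
LOAD_CONST → push 8. Stack: [308, 45, 8]
BINARY_OP | → 45 | 8 = 45. Stack: [308, 45]
BINARY_OP // → 308 // 45 = 6. Stack: [6]
STORE_FAST s → s=6. Stack: []
LOAD_FAST_LOAD_FAST a,b → push 28,39. Stack: [28, 39]
COMPARE_OP bool(<) → 28 vs 39 = True. Stack: [True]
POP_JUMP_IF_FALSE → pop True; no jump. Stack: []
LOAD_FAST_LOAD_FAST a,s → push 28,6. Stack: [28, 6]
BINARY_OP - → 28 - 6 = 22. Stack: [22]
STORE_FAST q → q=22. Stack: []
LOAD_FAST q → push 22. Stack: [22]
RETURN_VALUE → return 22.

22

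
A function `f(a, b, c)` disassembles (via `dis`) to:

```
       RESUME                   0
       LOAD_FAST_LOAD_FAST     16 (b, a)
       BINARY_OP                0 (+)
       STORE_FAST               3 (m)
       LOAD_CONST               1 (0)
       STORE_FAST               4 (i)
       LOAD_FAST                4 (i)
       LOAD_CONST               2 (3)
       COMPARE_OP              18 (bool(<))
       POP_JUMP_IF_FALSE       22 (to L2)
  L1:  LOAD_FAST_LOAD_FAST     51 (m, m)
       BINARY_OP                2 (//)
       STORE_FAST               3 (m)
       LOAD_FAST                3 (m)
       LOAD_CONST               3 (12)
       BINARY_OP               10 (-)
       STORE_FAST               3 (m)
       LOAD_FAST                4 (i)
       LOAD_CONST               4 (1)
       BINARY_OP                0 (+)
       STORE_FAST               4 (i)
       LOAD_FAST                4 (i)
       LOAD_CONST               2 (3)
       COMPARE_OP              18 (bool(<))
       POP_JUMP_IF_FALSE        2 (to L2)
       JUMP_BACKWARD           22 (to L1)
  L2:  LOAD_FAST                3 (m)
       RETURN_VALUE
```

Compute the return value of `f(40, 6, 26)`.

LOAD_FAST_LOAD_FAST b,a → push 6,40. Stack: [6, 40]
BINARY_OP + → 6 + 40 = 46. Stack: [46]
STORE_FAST m → m=46. Stack: []
LOAD_CONST → push 0. Stack: [0]
STORE_FAST i → i=0. Stack: []
LOAD_FAST i → push 0. Stack: [0]
LOAD_CONST → push 3. Stack: [0, 3]
COMPARE_OP bool(<) → 0 vs 3 = True. Stack: [True]
POP_JUMP_IF_FALSE → pop True; no jump. Stack: []
LOAD_FAST_LOAD_FAST m,m → push 46,46. Stack: [46, 46]
BINARY_OP // → 46 // 46 = 1. Stack: [1]
STORE_FAST m → m=1. Stack: []
LOAD_FAST m → push 1. Stack: [1]
LOAD_CONST → push 12. Stack: [1, 12]
BINARY_OP - → 1 - 12 = -11. Stack: [-11]
STORE_FAST m → m=-11. Stack: []
LOAD_FAST i → push 0. Stack: [0]
LOAD_CONST → push 1. Stack: [0, 1]
BINARY_OP + → 0 + 1 = 1. Stack: [1]
STORE_FAST i → i=1. Stack: []
LOAD_FAST i → push 1. Stack: [1]
LOAD_CONST → push 3. Stack: [1, 3]
COMPARE_OP bool(<) → 1 vs 3 = True. Stack: [True]
POP_JUMP_IF_FALSE → pop True; no jump. Stack: []
LOAD_FAST_LOAD_FAST m,m → push -11,-11. Stack: [-11, -11]
BINARY_OP // → -11 // -11 = 1. Stack: [1]
STORE_FAST m → m=1. Stack: []
LOAD_FAST m → push 1. Stack: [1]
LOAD_CONST → push 12. Stack: [1, 12]
BINARY_OP - → 1 - 12 = -11. Stack: [-11]
STORE_FAST m → m=-11. Stack: []
LOAD_FAST i → push 1. Stack: [1]
LOAD_CONST → push 1. Stack: [1, 1]
BINARY_OP + → 1 + 1 = 2. Stack: [2]
STORE_FAST i → i=2. Stack: []
LOAD_FAST i → push 2. Stack: [2]
LOAD_CONST → push 3. Stack: [2, 3]
COMPARE_OP bool(<) → 2 vs 3 = True. Stack: [True]
POP_JUMP_IF_FALSE → pop True; no jump. Stack: []
LOAD_FAST_LOAD_FAST m,m → push -11,-11. Stack: [-11, -11]
BINARY_OP // → -11 // -11 = 1. Stack: [1]
STORE_FAST m → m=1. Stack: []
LOAD_FAST m → push 1. Stack: [1]
LOAD_CONST → push 12. Stack: [1, 12]
BINARY_OP - → 1 - 12 = -11. Stack: [-11]
STORE_FAST m → m=-11. Stack: []
LOAD_FAST i → push 2. Stack: [2]
LOAD_CONST → push 1. Stack: [2, 1]
BINARY_OP + → 2 + 1 = 3. Stack: [3]
STORE_FAST i → i=3. Stack: []
LOAD_FAST i → push 3. Stack: [3]
LOAD_CONST → push 3. Stack: [3, 3]
COMPARE_OP bool(<) → 3 vs 3 = False. Stack: [False]
POP_JUMP_IF_FALSE → pop False; jump. Stack: []
LOAD_FAST m → push -11. Stack: [-11]
RETURN_VALUE → return -11.

-11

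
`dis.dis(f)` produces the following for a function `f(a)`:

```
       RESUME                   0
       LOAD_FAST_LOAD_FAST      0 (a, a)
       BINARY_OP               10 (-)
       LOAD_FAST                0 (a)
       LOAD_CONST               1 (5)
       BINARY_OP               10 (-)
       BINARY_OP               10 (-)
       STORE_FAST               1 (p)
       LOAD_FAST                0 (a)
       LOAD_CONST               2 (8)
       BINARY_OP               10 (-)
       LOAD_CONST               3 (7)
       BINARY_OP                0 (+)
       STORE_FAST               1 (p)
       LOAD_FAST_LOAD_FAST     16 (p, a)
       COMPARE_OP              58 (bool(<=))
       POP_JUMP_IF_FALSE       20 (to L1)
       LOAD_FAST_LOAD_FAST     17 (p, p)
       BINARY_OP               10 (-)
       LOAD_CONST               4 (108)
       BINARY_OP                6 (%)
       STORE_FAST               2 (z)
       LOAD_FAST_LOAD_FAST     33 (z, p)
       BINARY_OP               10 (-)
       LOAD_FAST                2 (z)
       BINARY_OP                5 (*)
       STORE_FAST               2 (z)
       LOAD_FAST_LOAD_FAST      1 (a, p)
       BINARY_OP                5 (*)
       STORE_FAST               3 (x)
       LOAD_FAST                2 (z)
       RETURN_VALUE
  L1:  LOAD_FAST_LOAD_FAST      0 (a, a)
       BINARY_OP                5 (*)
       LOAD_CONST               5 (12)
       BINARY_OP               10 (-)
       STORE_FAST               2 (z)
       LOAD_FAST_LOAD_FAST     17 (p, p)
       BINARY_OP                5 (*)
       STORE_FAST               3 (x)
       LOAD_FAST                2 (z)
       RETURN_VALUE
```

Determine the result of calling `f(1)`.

0

LOAD_FAST_LOAD_FAST a,a → push 1,1. Stack: [1, 1]
BINARY_OP - → 1 - 1 = 0. Stack: [0]
LOAD_FAST a → push 1. Stack: [0, 1]
LOAD_CONST → push 5. Stack: [0, 1, 5]
BINARY_OP - → 1 - 5 = -4. Stack: [0, -4]
BINARY_OP - → 0 - -4 = 4. Stack: [4]
STORE_FAST p → p=4. Stack: []
LOAD_FAST a → push 1. Stack: [1]
LOAD_CONST → push 8. Stack: [1, 8]
BINARY_OP - → 1 - 8 = -7. Stack: [-7]
LOAD_CONST → push 7. Stack: [-7, 7]
BINARY_OP + → -7 + 7 = 0. Stack: [0]
STORE_FAST p → p=0. Stack: []
LOAD_FAST_LOAD_FAST p,a → push 0,1. Stack: [0, 1]
COMPARE_OP bool(<=) → 0 vs 1 = True. Stack: [True]
POP_JUMP_IF_FALSE → pop True; no jump. Stack: []
LOAD_FAST_LOAD_FAST p,p → push 0,0. Stack: [0, 0]
BINARY_OP - → 0 - 0 = 0. Stack: [0]
LOAD_CONST → push 108. Stack: [0, 108]
BINARY_OP % → 0 % 108 = 0. Stack: [0]
STORE_FAST z → z=0. Stack: []
LOAD_FAST_LOAD_FAST z,p → push 0,0. Stack: [0, 0]
BINARY_OP - → 0 - 0 = 0. Stack: [0]
LOAD_FAST z → push 0. Stack: [0, 0]
BINARY_OP * → 0 * 0 = 0. Stack: [0]
STORE_FAST z → z=0. Stack: []
LOAD_FAST_LOAD_FAST a,p → push 1,0. Stack: [1, 0]
BINARY_OP * → 1 * 0 = 0. Stack: [0]
STORE_FAST x → x=0. Stack: []
LOAD_FAST z → push 0. Stack: [0]
RETURN_VALUE → return 0.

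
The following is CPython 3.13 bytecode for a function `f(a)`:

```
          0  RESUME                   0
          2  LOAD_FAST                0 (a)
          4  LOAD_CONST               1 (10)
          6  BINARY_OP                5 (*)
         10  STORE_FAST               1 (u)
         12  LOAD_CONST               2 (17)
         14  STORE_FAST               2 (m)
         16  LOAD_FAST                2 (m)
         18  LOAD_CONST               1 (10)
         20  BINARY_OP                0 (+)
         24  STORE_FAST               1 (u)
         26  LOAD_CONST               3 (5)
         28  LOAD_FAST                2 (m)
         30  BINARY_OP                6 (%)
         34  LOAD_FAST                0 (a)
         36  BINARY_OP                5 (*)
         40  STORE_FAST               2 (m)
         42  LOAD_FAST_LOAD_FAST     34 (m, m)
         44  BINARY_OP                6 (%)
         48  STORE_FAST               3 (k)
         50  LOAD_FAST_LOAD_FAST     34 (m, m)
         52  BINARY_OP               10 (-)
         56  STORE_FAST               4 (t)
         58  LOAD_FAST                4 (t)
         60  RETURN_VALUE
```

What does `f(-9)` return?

LOAD_FAST a → push -9. Stack: [-9]
LOAD_CONST → push 10. Stack: [-9, 10]
BINARY_OP * → -9 * 10 = -90. Stack: [-90]
STORE_FAST u → u=-90. Stack: []
LOAD_CONST → push 17. Stack: [17]
STORE_FAST m → m=17. Stack: []
LOAD_FAST m → push 17. Stack: [17]
LOAD_CONST → push 10. Stack: [17, 10]
BINARY_OP + → 17 + 10 = 27. Stack: [27]
STORE_FAST u → u=27. Stack: []
LOAD_CONST → push 5. Stack: [5]
LOAD_FAST m → push 17. Stack: [5, 17]
BINARY_OP % → 5 % 17 = 5. Stack: [5]
LOAD_FAST a → push -9. Stack: [5, -9]
BINARY_OP * → 5 * -9 = -45. Stack: [-45]
STORE_FAST m → m=-45. Stack: []
LOAD_FAST_LOAD_FAST m,m → push -45,-45. Stack: [-45, -45]
BINARY_OP % → -45 % -45 = 0. Stack: [0]
STORE_FAST k → k=0. Stack: []
LOAD_FAST_LOAD_FAST m,m → push -45,-45. Stack: [-45, -45]
BINARY_OP - → -45 - -45 = 0. Stack: [0]
STORE_FAST t → t=0. Stack: []
LOAD_FAST t → push 0. Stack: [0]
RETURN_VALUE → return 0.

0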